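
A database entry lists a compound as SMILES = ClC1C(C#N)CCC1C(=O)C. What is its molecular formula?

C8H10ClNO

Walk through each heavy atom and fill implicit hydrogens from standard valence (C 4, N 3, O 2, S 2, halogen 1):
  atom 1: Cl (halogen, monovalent) → 0 H
  atom 2: C, bond orders sum to 3 (valence 4) → 1 H
  atom 3: C, bond orders sum to 3 (valence 4) → 1 H
  atom 4: C, bond orders sum to 4 (valence 4) → 0 H
  atom 5: N, bond orders sum to 3 (valence 3) → 0 H
  atom 6: C, bond orders sum to 2 (valence 4) → 2 H
  atom 7: C, bond orders sum to 2 (valence 4) → 2 H
  atom 8: C, bond orders sum to 3 (valence 4) → 1 H
  atom 9: C, bond orders sum to 4 (valence 4) → 0 H
  atom 10: O, bond orders sum to 2 (valence 2) → 0 H
  atom 11: C, bond orders sum to 1 (valence 4) → 3 H
Totals → C:8, H:10, Cl:1, N:1, O:1.
In Hill order: C8H10ClNO.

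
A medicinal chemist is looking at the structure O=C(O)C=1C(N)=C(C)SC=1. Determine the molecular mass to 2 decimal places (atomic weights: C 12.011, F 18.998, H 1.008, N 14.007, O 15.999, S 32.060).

157.19 g/mol

First, the molecular formula is C6H7NO2S (counting implicit H from valence).
  C: 6 × 12.011 = 72.066
  H: 7 × 1.008 = 7.056
  N: 1 × 14.007 = 14.007
  O: 2 × 15.999 = 31.998
  S: 1 × 32.060 = 32.060
Sum: 6×12.011 + 7×1.008 + 1×14.007 + 2×15.999 + 1×32.060 = 157.187 → 157.19 g/mol.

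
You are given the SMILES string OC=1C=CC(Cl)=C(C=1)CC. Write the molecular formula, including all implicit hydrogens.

C8H9ClO

Walk through each heavy atom and fill implicit hydrogens from standard valence (C 4, N 3, O 2, S 2, halogen 1):
  atom 1: O, bond orders sum to 1 (valence 2) → 1 H
  atom 2: C, bond orders sum to 4 (valence 4) → 0 H
  atom 3: C, bond orders sum to 3 (valence 4) → 1 H
  atom 4: C, bond orders sum to 3 (valence 4) → 1 H
  atom 5: C, bond orders sum to 4 (valence 4) → 0 H
  atom 6: Cl (halogen, monovalent) → 0 H
  atom 7: C, bond orders sum to 4 (valence 4) → 0 H
  atom 8: C, bond orders sum to 3 (valence 4) → 1 H
  atom 9: C, bond orders sum to 2 (valence 4) → 2 H
  atom 10: C, bond orders sum to 1 (valence 4) → 3 H
Totals → C:8, H:9, Cl:1, O:1.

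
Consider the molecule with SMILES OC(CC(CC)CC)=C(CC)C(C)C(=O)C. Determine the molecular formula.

C14H26O2

Walk through each heavy atom and fill implicit hydrogens from standard valence (C 4, N 3, O 2, S 2, halogen 1):
  atom 1: O, bond orders sum to 1 (valence 2) → 1 H
  atom 2: C, bond orders sum to 4 (valence 4) → 0 H
  atom 3: C, bond orders sum to 2 (valence 4) → 2 H
  atom 4: C, bond orders sum to 3 (valence 4) → 1 H
  atom 5: C, bond orders sum to 2 (valence 4) → 2 H
  atom 6: C, bond orders sum to 1 (valence 4) → 3 H
  atom 7: C, bond orders sum to 2 (valence 4) → 2 H
  atom 8: C, bond orders sum to 1 (valence 4) → 3 H
  atom 9: C, bond orders sum to 4 (valence 4) → 0 H
  atom 10: C, bond orders sum to 2 (valence 4) → 2 H
  atom 11: C, bond orders sum to 1 (valence 4) → 3 H
  atom 12: C, bond orders sum to 3 (valence 4) → 1 H
  atom 13: C, bond orders sum to 1 (valence 4) → 3 H
  atom 14: C, bond orders sum to 4 (valence 4) → 0 H
  atom 15: O, bond orders sum to 2 (valence 2) → 0 H
  atom 16: C, bond orders sum to 1 (valence 4) → 3 H
Totals → C:14, H:26, O:2.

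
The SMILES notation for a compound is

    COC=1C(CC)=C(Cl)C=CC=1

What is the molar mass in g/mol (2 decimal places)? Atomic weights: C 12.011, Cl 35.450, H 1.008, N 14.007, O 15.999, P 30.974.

First, the molecular formula is C9H11ClO (counting implicit H from valence).
  C: 9 × 12.011 = 108.099
  Cl: 1 × 35.450 = 35.450
  H: 11 × 1.008 = 11.088
  O: 1 × 15.999 = 15.999
Sum: 9×12.011 + 1×35.450 + 11×1.008 + 1×15.999 = 170.636 → 170.64 g/mol.

170.64 g/mol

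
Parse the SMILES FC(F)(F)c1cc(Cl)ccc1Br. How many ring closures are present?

In SMILES, each pair of matching ring-closure digits denotes one ring-closing bond; the number of such bonds equals the number of independent rings.
Ring-closure bonds here: 1.

1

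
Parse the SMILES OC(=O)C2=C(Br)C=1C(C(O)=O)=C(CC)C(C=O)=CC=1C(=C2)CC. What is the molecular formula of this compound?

C17H15BrO5

Walk through each heavy atom and fill implicit hydrogens from standard valence (C 4, N 3, O 2, S 2, halogen 1):
  atom 1: O, bond orders sum to 1 (valence 2) → 1 H
  atom 2: C, bond orders sum to 4 (valence 4) → 0 H
  atom 3: O, bond orders sum to 2 (valence 2) → 0 H
  atom 4: C, bond orders sum to 4 (valence 4) → 0 H
  atom 5: C, bond orders sum to 4 (valence 4) → 0 H
  atom 6: Br (halogen, monovalent) → 0 H
  atom 7: C, bond orders sum to 4 (valence 4) → 0 H
  atom 8: C, bond orders sum to 4 (valence 4) → 0 H
  atom 9: C, bond orders sum to 4 (valence 4) → 0 H
  atom 10: O, bond orders sum to 1 (valence 2) → 1 H
  atom 11: O, bond orders sum to 2 (valence 2) → 0 H
  atom 12: C, bond orders sum to 4 (valence 4) → 0 H
  atom 13: C, bond orders sum to 2 (valence 4) → 2 H
  atom 14: C, bond orders sum to 1 (valence 4) → 3 H
  atom 15: C, bond orders sum to 4 (valence 4) → 0 H
  atom 16: C, bond orders sum to 3 (valence 4) → 1 H
  atom 17: O, bond orders sum to 2 (valence 2) → 0 H
  atom 18: C, bond orders sum to 3 (valence 4) → 1 H
  atom 19: C, bond orders sum to 4 (valence 4) → 0 H
  atom 20: C, bond orders sum to 4 (valence 4) → 0 H
  atom 21: C, bond orders sum to 3 (valence 4) → 1 H
  atom 22: C, bond orders sum to 2 (valence 4) → 2 H
  atom 23: C, bond orders sum to 1 (valence 4) → 3 H
Totals → C:17, H:15, Br:1, O:5.
In Hill order: C17H15BrO5.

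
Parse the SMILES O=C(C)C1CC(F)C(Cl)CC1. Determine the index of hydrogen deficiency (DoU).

2

Degree of unsaturation = (number of rings) + (number of π bonds).
Ring closures in the SMILES: 1.
π bonds: 1 double bond (each 1 DoU) → 1 DoU from unsaturation.
Total DoU = 1 + 1 = 2.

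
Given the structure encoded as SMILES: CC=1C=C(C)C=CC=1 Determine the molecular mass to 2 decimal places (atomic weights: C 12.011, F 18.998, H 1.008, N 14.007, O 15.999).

106.17 g/mol

First, the molecular formula is C8H10 (counting implicit H from valence).
  C: 8 × 12.011 = 96.088
  H: 10 × 1.008 = 10.080
Sum: 8×12.011 + 10×1.008 = 106.168 → 106.17 g/mol.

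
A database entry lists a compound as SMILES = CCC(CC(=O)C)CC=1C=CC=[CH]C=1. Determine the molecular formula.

C13H18O

Walk through each heavy atom and fill implicit hydrogens from standard valence (C 4, N 3, O 2, S 2, halogen 1):
  atom 1: C, bond orders sum to 1 (valence 4) → 3 H
  atom 2: C, bond orders sum to 2 (valence 4) → 2 H
  atom 3: C, bond orders sum to 3 (valence 4) → 1 H
  atom 4: C, bond orders sum to 2 (valence 4) → 2 H
  atom 5: C, bond orders sum to 4 (valence 4) → 0 H
  atom 6: O, bond orders sum to 2 (valence 2) → 0 H
  atom 7: C, bond orders sum to 1 (valence 4) → 3 H
  atom 8: C, bond orders sum to 2 (valence 4) → 2 H
  atom 9: C, bond orders sum to 4 (valence 4) → 0 H
  atom 10: C, bond orders sum to 3 (valence 4) → 1 H
  atom 11: C, bond orders sum to 3 (valence 4) → 1 H
  atom 12: C, bond orders sum to 3 (valence 4) → 1 H
  atom 13: C with explicit H count 1
  atom 14: C, bond orders sum to 3 (valence 4) → 1 H
Totals → C:13, H:18, O:1.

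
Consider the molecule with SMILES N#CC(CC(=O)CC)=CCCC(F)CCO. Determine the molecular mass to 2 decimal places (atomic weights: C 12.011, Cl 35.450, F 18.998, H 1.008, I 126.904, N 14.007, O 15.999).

First, the molecular formula is C12H18FNO2 (counting implicit H from valence).
  C: 12 × 12.011 = 144.132
  F: 1 × 18.998 = 18.998
  H: 18 × 1.008 = 18.144
  N: 1 × 14.007 = 14.007
  O: 2 × 15.999 = 31.998
Sum: 12×12.011 + 1×18.998 + 18×1.008 + 1×14.007 + 2×15.999 = 227.279 → 227.28 g/mol.

227.28 g/mol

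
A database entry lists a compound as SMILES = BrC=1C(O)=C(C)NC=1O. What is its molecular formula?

Walk through each heavy atom and fill implicit hydrogens from standard valence (C 4, N 3, O 2, S 2, halogen 1):
  atom 1: Br (halogen, monovalent) → 0 H
  atom 2: C, bond orders sum to 4 (valence 4) → 0 H
  atom 3: C, bond orders sum to 4 (valence 4) → 0 H
  atom 4: O, bond orders sum to 1 (valence 2) → 1 H
  atom 5: C, bond orders sum to 4 (valence 4) → 0 H
  atom 6: C, bond orders sum to 1 (valence 4) → 3 H
  atom 7: N, bond orders sum to 2 (valence 3) → 1 H
  atom 8: C, bond orders sum to 4 (valence 4) → 0 H
  atom 9: O, bond orders sum to 1 (valence 2) → 1 H
Totals → C:5, H:6, Br:1, N:1, O:2.

C5H6BrNO2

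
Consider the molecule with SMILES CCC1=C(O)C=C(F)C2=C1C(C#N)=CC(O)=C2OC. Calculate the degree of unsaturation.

9

Degree of unsaturation = (number of rings) + (number of π bonds).
Ring closures in the SMILES: 2.
π bonds: 5 double bonds (each 1 DoU), 1 triple bond (each 2 DoU) → 7 DoU from unsaturation.
Total DoU = 2 + 7 = 9.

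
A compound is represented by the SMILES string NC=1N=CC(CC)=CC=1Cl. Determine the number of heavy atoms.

Every atom symbol written in the SMILES (organic subset) is one heavy atom; implicit H are not written.
Heavy atoms by element → C:7, Cl:1, N:2.
Total: 10.

10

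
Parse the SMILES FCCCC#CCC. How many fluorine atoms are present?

Scan the SMILES for F atoms (remember two-letter symbols like Cl and Br are single atoms).
Fluorine count: 1.

1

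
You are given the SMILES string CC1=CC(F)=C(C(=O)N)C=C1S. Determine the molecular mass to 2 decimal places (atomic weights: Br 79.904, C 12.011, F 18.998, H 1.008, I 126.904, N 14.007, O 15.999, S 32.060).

First, the molecular formula is C8H8FNOS (counting implicit H from valence).
  C: 8 × 12.011 = 96.088
  F: 1 × 18.998 = 18.998
  H: 8 × 1.008 = 8.064
  N: 1 × 14.007 = 14.007
  O: 1 × 15.999 = 15.999
  S: 1 × 32.060 = 32.060
Sum: 8×12.011 + 1×18.998 + 8×1.008 + 1×14.007 + 1×15.999 + 1×32.060 = 185.216 → 185.22 g/mol.

185.22 g/mol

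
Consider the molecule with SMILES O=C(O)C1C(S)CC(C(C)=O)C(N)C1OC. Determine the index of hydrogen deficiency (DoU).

3

Molecular formula: C10H17NO4S.
DoU = (2C + 2 + N − H − X) / 2, where X is the halogen count and O/S are ignored.
    = (2·10 + 2 + 1 − 17 − 0) / 2 = 6 / 2 = 3.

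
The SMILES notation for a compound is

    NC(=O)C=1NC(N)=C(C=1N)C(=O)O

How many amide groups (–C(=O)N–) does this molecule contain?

1

The amide motif appears at heavy-atom position 2 in the SMILES.
Other groups present: 1 carboxylic acid, 2 primary amine.
Amide count: 1.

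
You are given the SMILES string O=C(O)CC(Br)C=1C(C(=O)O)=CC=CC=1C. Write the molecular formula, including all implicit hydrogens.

Walk through each heavy atom and fill implicit hydrogens from standard valence (C 4, N 3, O 2, S 2, halogen 1):
  atom 1: O, bond orders sum to 2 (valence 2) → 0 H
  atom 2: C, bond orders sum to 4 (valence 4) → 0 H
  atom 3: O, bond orders sum to 1 (valence 2) → 1 H
  atom 4: C, bond orders sum to 2 (valence 4) → 2 H
  atom 5: C, bond orders sum to 3 (valence 4) → 1 H
  atom 6: Br (halogen, monovalent) → 0 H
  atom 7: C, bond orders sum to 4 (valence 4) → 0 H
  atom 8: C, bond orders sum to 4 (valence 4) → 0 H
  atom 9: C, bond orders sum to 4 (valence 4) → 0 H
  atom 10: O, bond orders sum to 2 (valence 2) → 0 H
  atom 11: O, bond orders sum to 1 (valence 2) → 1 H
  atom 12: C, bond orders sum to 3 (valence 4) → 1 H
  atom 13: C, bond orders sum to 3 (valence 4) → 1 H
  atom 14: C, bond orders sum to 3 (valence 4) → 1 H
  atom 15: C, bond orders sum to 4 (valence 4) → 0 H
  atom 16: C, bond orders sum to 1 (valence 4) → 3 H
Totals → C:11, H:11, Br:1, O:4.

C11H11BrO4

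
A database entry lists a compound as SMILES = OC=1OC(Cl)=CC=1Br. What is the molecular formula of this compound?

C4H2BrClO2

Walk through each heavy atom and fill implicit hydrogens from standard valence (C 4, N 3, O 2, S 2, halogen 1):
  atom 1: O, bond orders sum to 1 (valence 2) → 1 H
  atom 2: C, bond orders sum to 4 (valence 4) → 0 H
  atom 3: O, bond orders sum to 2 (valence 2) → 0 H
  atom 4: C, bond orders sum to 4 (valence 4) → 0 H
  atom 5: Cl (halogen, monovalent) → 0 H
  atom 6: C, bond orders sum to 3 (valence 4) → 1 H
  atom 7: C, bond orders sum to 4 (valence 4) → 0 H
  atom 8: Br (halogen, monovalent) → 0 H
Totals → C:4, H:2, Br:1, Cl:1, O:2.
In Hill order: C4H2BrClO2.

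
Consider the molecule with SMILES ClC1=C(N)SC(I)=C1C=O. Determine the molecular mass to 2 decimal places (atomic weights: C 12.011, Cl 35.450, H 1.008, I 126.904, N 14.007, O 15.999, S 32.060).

287.50 g/mol

First, the molecular formula is C5H3ClINOS (counting implicit H from valence).
  C: 5 × 12.011 = 60.055
  Cl: 1 × 35.450 = 35.450
  H: 3 × 1.008 = 3.024
  I: 1 × 126.904 = 126.904
  N: 1 × 14.007 = 14.007
  O: 1 × 15.999 = 15.999
  S: 1 × 32.060 = 32.060
Sum: 5×12.011 + 1×35.450 + 3×1.008 + 1×126.904 + 1×14.007 + 1×15.999 + 1×32.060 = 287.499 → 287.50 g/mol.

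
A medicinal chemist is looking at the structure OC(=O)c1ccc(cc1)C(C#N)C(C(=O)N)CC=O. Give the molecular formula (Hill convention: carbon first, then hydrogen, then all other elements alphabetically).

C13H12N2O4

Walk through each heavy atom and fill implicit hydrogens from standard valence (C 4, N 3, O 2, S 2, halogen 1); for lowercase aromatic atoms, an aromatic c carries 1 H when it has two neighbours and 0 H with three, and aromatic n carries 0 H:
  atom 1: O, bond orders sum to 1 (valence 2) → 1 H
  atom 2: C, bond orders sum to 4 (valence 4) → 0 H
  atom 3: O, bond orders sum to 2 (valence 2) → 0 H
  atom 4: aromatic c, 3 neighbours → 0 H
  atom 5: aromatic c, 2 neighbours → 1 H
  atom 6: aromatic c, 2 neighbours → 1 H
  atom 7: aromatic c, 3 neighbours → 0 H
  atom 8: aromatic c, 2 neighbours → 1 H
  atom 9: aromatic c, 2 neighbours → 1 H
  atom 10: C, bond orders sum to 3 (valence 4) → 1 H
  atom 11: C, bond orders sum to 4 (valence 4) → 0 H
  atom 12: N, bond orders sum to 3 (valence 3) → 0 H
  atom 13: C, bond orders sum to 3 (valence 4) → 1 H
  atom 14: C, bond orders sum to 4 (valence 4) → 0 H
  atom 15: O, bond orders sum to 2 (valence 2) → 0 H
  atom 16: N, bond orders sum to 1 (valence 3) → 2 H
  atom 17: C, bond orders sum to 2 (valence 4) → 2 H
  atom 18: C, bond orders sum to 3 (valence 4) → 1 H
  atom 19: O, bond orders sum to 2 (valence 2) → 0 H
Totals → C:13, H:12, N:2, O:4.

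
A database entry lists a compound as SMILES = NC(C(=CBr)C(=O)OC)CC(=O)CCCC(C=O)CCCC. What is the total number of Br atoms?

1

Scan the SMILES for Br atoms (remember two-letter symbols like Cl and Br are single atoms).
Bromine count: 1.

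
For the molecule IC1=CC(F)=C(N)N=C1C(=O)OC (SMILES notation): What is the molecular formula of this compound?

Walk through each heavy atom and fill implicit hydrogens from standard valence (C 4, N 3, O 2, S 2, halogen 1):
  atom 1: I (halogen, monovalent) → 0 H
  atom 2: C, bond orders sum to 4 (valence 4) → 0 H
  atom 3: C, bond orders sum to 3 (valence 4) → 1 H
  atom 4: C, bond orders sum to 4 (valence 4) → 0 H
  atom 5: F (halogen, monovalent) → 0 H
  atom 6: C, bond orders sum to 4 (valence 4) → 0 H
  atom 7: N, bond orders sum to 1 (valence 3) → 2 H
  atom 8: N, bond orders sum to 3 (valence 3) → 0 H
  atom 9: C, bond orders sum to 4 (valence 4) → 0 H
  atom 10: C, bond orders sum to 4 (valence 4) → 0 H
  atom 11: O, bond orders sum to 2 (valence 2) → 0 H
  atom 12: O, bond orders sum to 2 (valence 2) → 0 H
  atom 13: C, bond orders sum to 1 (valence 4) → 3 H
Totals → C:7, H:6, F:1, I:1, N:2, O:2.
In Hill order: C7H6FIN2O2.

C7H6FIN2O2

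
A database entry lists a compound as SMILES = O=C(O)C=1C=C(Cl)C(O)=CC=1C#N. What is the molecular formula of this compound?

Walk through each heavy atom and fill implicit hydrogens from standard valence (C 4, N 3, O 2, S 2, halogen 1):
  atom 1: O, bond orders sum to 2 (valence 2) → 0 H
  atom 2: C, bond orders sum to 4 (valence 4) → 0 H
  atom 3: O, bond orders sum to 1 (valence 2) → 1 H
  atom 4: C, bond orders sum to 4 (valence 4) → 0 H
  atom 5: C, bond orders sum to 3 (valence 4) → 1 H
  atom 6: C, bond orders sum to 4 (valence 4) → 0 H
  atom 7: Cl (halogen, monovalent) → 0 H
  atom 8: C, bond orders sum to 4 (valence 4) → 0 H
  atom 9: O, bond orders sum to 1 (valence 2) → 1 H
  atom 10: C, bond orders sum to 3 (valence 4) → 1 H
  atom 11: C, bond orders sum to 4 (valence 4) → 0 H
  atom 12: C, bond orders sum to 4 (valence 4) → 0 H
  atom 13: N, bond orders sum to 3 (valence 3) → 0 H
Totals → C:8, H:4, Cl:1, N:1, O:3.

C8H4ClNO3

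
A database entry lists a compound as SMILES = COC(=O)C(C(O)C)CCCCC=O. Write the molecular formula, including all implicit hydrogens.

C10H18O4

Walk through each heavy atom and fill implicit hydrogens from standard valence (C 4, N 3, O 2, S 2, halogen 1):
  atom 1: C, bond orders sum to 1 (valence 4) → 3 H
  atom 2: O, bond orders sum to 2 (valence 2) → 0 H
  atom 3: C, bond orders sum to 4 (valence 4) → 0 H
  atom 4: O, bond orders sum to 2 (valence 2) → 0 H
  atom 5: C, bond orders sum to 3 (valence 4) → 1 H
  atom 6: C, bond orders sum to 3 (valence 4) → 1 H
  atom 7: O, bond orders sum to 1 (valence 2) → 1 H
  atom 8: C, bond orders sum to 1 (valence 4) → 3 H
  atom 9: C, bond orders sum to 2 (valence 4) → 2 H
  atom 10: C, bond orders sum to 2 (valence 4) → 2 H
  atom 11: C, bond orders sum to 2 (valence 4) → 2 H
  atom 12: C, bond orders sum to 2 (valence 4) → 2 H
  atom 13: C, bond orders sum to 3 (valence 4) → 1 H
  atom 14: O, bond orders sum to 2 (valence 2) → 0 H
Totals → C:10, H:18, O:4.
In Hill order: C10H18O4.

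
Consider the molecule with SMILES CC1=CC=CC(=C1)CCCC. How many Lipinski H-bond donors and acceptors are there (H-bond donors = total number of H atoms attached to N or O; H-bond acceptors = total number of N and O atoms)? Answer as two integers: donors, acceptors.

Donors: find every N or O and count the H atoms it carries.
  (no N or O atoms present)
Lipinski HBD = 0.
Acceptors: N atoms = 0, O atoms = 0 → HBA = 0.

0, 0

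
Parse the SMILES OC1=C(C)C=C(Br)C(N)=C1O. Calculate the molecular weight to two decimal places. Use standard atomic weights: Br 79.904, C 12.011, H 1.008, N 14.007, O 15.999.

218.05 g/mol

First, the molecular formula is C7H8BrNO2 (counting implicit H from valence).
  Br: 1 × 79.904 = 79.904
  C: 7 × 12.011 = 84.077
  H: 8 × 1.008 = 8.064
  N: 1 × 14.007 = 14.007
  O: 2 × 15.999 = 31.998
Sum: 1×79.904 + 7×12.011 + 8×1.008 + 1×14.007 + 2×15.999 = 218.050 → 218.05 g/mol.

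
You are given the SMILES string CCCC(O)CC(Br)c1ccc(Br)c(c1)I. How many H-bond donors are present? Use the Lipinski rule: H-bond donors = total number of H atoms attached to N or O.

Donors: find every N or O and count the H atoms it carries.
  atom 5 (O): bond orders sum to 1 → 1 H
Lipinski HBD = 1.

1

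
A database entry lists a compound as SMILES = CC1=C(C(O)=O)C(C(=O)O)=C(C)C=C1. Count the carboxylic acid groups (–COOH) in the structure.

The carboxylic acid motif appears at heavy-atom positions 4, 8 in the SMILES.
Carboxylic acid count: 2.

2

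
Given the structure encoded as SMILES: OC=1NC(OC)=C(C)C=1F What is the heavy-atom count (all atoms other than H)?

10

Every atom symbol written in the SMILES (organic subset) is one heavy atom; implicit H are not written.
Heavy atoms by element → C:6, F:1, N:1, O:2.
Total: 10.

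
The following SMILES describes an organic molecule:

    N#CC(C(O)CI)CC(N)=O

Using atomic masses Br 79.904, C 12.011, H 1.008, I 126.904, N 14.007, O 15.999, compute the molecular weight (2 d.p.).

First, the molecular formula is C6H9IN2O2 (counting implicit H from valence).
  C: 6 × 12.011 = 72.066
  H: 9 × 1.008 = 9.072
  I: 1 × 126.904 = 126.904
  N: 2 × 14.007 = 28.014
  O: 2 × 15.999 = 31.998
Sum: 6×12.011 + 9×1.008 + 1×126.904 + 2×14.007 + 2×15.999 = 268.054 → 268.05 g/mol.

268.05 g/mol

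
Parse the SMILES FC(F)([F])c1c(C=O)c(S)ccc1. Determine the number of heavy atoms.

13

Every atom symbol written in the SMILES (organic subset) is one heavy atom; implicit H are not written.
Heavy atoms by element → C:8, F:3, O:1, S:1.
Total: 13.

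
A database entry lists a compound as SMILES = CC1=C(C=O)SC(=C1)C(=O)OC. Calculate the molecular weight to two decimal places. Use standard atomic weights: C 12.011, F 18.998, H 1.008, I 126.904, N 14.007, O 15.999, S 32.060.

184.21 g/mol

First, the molecular formula is C8H8O3S (counting implicit H from valence).
  C: 8 × 12.011 = 96.088
  H: 8 × 1.008 = 8.064
  O: 3 × 15.999 = 47.997
  S: 1 × 32.060 = 32.060
Sum: 8×12.011 + 8×1.008 + 3×15.999 + 1×32.060 = 184.209 → 184.21 g/mol.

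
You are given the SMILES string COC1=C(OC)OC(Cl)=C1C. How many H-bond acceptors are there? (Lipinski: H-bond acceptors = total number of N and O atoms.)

3

N atoms: 0; O atoms: 3.
Lipinski HBA = 0 + 3 = 3.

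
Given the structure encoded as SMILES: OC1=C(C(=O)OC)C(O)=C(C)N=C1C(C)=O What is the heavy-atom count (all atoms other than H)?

16

Every atom symbol written in the SMILES (organic subset) is one heavy atom; implicit H are not written.
Heavy atoms by element → C:10, N:1, O:5.
Total: 16.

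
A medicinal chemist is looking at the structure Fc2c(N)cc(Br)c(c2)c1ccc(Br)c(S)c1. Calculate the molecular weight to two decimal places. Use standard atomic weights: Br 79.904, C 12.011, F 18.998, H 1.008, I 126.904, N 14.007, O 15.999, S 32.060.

377.07 g/mol

First, the molecular formula is C12H8Br2FNS (counting implicit H from valence).
  Br: 2 × 79.904 = 159.808
  C: 12 × 12.011 = 144.132
  F: 1 × 18.998 = 18.998
  H: 8 × 1.008 = 8.064
  N: 1 × 14.007 = 14.007
  S: 1 × 32.060 = 32.060
Sum: 2×79.904 + 12×12.011 + 1×18.998 + 8×1.008 + 1×14.007 + 1×32.060 = 377.069 → 377.07 g/mol.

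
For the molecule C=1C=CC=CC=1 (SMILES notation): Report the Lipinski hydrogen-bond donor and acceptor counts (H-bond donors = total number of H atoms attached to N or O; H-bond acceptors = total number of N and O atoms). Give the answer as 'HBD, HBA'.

Donors: find every N or O and count the H atoms it carries.
  (no N or O atoms present)
Lipinski HBD = 0.
Acceptors: N atoms = 0, O atoms = 0 → HBA = 0.

0, 0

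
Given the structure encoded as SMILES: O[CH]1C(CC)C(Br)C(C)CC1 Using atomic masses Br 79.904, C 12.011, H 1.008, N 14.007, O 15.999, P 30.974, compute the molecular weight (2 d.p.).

221.14 g/mol

First, the molecular formula is C9H17BrO (counting implicit H from valence).
  Br: 1 × 79.904 = 79.904
  C: 9 × 12.011 = 108.099
  H: 17 × 1.008 = 17.136
  O: 1 × 15.999 = 15.999
Sum: 1×79.904 + 9×12.011 + 17×1.008 + 1×15.999 = 221.138 → 221.14 g/mol.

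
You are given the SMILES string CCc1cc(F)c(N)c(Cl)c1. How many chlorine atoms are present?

1

Scan the SMILES for Cl atoms (remember two-letter symbols like Cl and Br are single atoms).
Chlorine count: 1.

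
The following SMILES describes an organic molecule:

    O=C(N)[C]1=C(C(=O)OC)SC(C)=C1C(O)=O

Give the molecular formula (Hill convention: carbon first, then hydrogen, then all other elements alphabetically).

Walk through each heavy atom and fill implicit hydrogens from standard valence (C 4, N 3, O 2, S 2, halogen 1):
  atom 1: O, bond orders sum to 2 (valence 2) → 0 H
  atom 2: C, bond orders sum to 4 (valence 4) → 0 H
  atom 3: N, bond orders sum to 1 (valence 3) → 2 H
  atom 4: C with explicit H count 0
  atom 5: C, bond orders sum to 4 (valence 4) → 0 H
  atom 6: C, bond orders sum to 4 (valence 4) → 0 H
  atom 7: O, bond orders sum to 2 (valence 2) → 0 H
  atom 8: O, bond orders sum to 2 (valence 2) → 0 H
  atom 9: C, bond orders sum to 1 (valence 4) → 3 H
  atom 10: S, bond orders sum to 2 (valence 2) → 0 H
  atom 11: C, bond orders sum to 4 (valence 4) → 0 H
  atom 12: C, bond orders sum to 1 (valence 4) → 3 H
  atom 13: C, bond orders sum to 4 (valence 4) → 0 H
  atom 14: C, bond orders sum to 4 (valence 4) → 0 H
  atom 15: O, bond orders sum to 1 (valence 2) → 1 H
  atom 16: O, bond orders sum to 2 (valence 2) → 0 H
Totals → C:9, H:9, N:1, O:5, S:1.

C9H9NO5S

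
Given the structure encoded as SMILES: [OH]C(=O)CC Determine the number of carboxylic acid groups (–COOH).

1

The carboxylic acid motif appears at heavy-atom position 2 in the SMILES.
Carboxylic acid count: 1.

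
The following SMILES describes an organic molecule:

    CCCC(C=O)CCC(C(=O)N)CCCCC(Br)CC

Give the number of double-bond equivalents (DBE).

Molecular formula: C16H30BrNO2.
DoU = (2C + 2 + N − H − X) / 2, where X is the halogen count and O/S are ignored.
    = (2·16 + 2 + 1 − 30 − 1) / 2 = 4 / 2 = 2.

2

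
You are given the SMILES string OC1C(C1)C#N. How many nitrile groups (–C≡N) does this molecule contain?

The nitrile motif appears at heavy-atom position 5 in the SMILES.
Other groups present: 1 hydroxyl.
Nitrile count: 1.

1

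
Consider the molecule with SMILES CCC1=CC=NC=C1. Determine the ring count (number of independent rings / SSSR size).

1

In SMILES, each pair of matching ring-closure digits denotes one ring-closing bond; the number of such bonds equals the number of independent rings.
Ring-closure bonds here: 1.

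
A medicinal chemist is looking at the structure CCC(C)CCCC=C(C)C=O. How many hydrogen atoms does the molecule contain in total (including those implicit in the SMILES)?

20

Walk through each heavy atom and fill implicit hydrogens from standard valence (C 4, N 3, O 2, S 2, halogen 1):
  atom 1: C, bond orders sum to 1 (valence 4) → 3 H
  atom 2: C, bond orders sum to 2 (valence 4) → 2 H
  atom 3: C, bond orders sum to 3 (valence 4) → 1 H
  atom 4: C, bond orders sum to 1 (valence 4) → 3 H
  atom 5: C, bond orders sum to 2 (valence 4) → 2 H
  atom 6: C, bond orders sum to 2 (valence 4) → 2 H
  atom 7: C, bond orders sum to 2 (valence 4) → 2 H
  atom 8: C, bond orders sum to 3 (valence 4) → 1 H
  atom 9: C, bond orders sum to 4 (valence 4) → 0 H
  atom 10: C, bond orders sum to 1 (valence 4) → 3 H
  atom 11: C, bond orders sum to 3 (valence 4) → 1 H
  atom 12: O, bond orders sum to 2 (valence 2) → 0 H
Total hydrogens: 20.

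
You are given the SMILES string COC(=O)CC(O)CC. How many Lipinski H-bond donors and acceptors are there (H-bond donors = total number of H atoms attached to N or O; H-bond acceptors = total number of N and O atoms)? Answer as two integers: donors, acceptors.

Donors: find every N or O and count the H atoms it carries.
  atom 2 (O): bond orders sum to 2 → 0 H
  atom 4 (O): bond orders sum to 2 → 0 H
  atom 7 (O): bond orders sum to 1 → 1 H
Lipinski HBD = 1.
Acceptors: N atoms = 0, O atoms = 3 → HBA = 3.

1, 3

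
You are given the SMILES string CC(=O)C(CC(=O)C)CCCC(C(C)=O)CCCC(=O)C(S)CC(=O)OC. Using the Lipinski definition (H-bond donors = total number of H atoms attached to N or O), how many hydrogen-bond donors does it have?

0

Donors: find every N or O and count the H atoms it carries.
  atom 3 (O): bond orders sum to 2 → 0 H
  atom 7 (O): bond orders sum to 2 → 0 H
  atom 15 (O): bond orders sum to 2 → 0 H
  atom 20 (O): bond orders sum to 2 → 0 H
  atom 25 (O): bond orders sum to 2 → 0 H
  atom 26 (O): bond orders sum to 2 → 0 H
Lipinski HBD = 0.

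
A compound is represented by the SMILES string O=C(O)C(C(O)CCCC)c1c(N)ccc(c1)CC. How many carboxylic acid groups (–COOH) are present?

The carboxylic acid motif appears at heavy-atom position 2 in the SMILES.
Other groups present: 1 hydroxyl, 1 primary amine.
Carboxylic acid count: 1.

1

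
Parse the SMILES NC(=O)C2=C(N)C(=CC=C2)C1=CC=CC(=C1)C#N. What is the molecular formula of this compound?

Walk through each heavy atom and fill implicit hydrogens from standard valence (C 4, N 3, O 2, S 2, halogen 1):
  atom 1: N, bond orders sum to 1 (valence 3) → 2 H
  atom 2: C, bond orders sum to 4 (valence 4) → 0 H
  atom 3: O, bond orders sum to 2 (valence 2) → 0 H
  atom 4: C, bond orders sum to 4 (valence 4) → 0 H
  atom 5: C, bond orders sum to 4 (valence 4) → 0 H
  atom 6: N, bond orders sum to 1 (valence 3) → 2 H
  atom 7: C, bond orders sum to 4 (valence 4) → 0 H
  atom 8: C, bond orders sum to 3 (valence 4) → 1 H
  atom 9: C, bond orders sum to 3 (valence 4) → 1 H
  atom 10: C, bond orders sum to 3 (valence 4) → 1 H
  atom 11: C, bond orders sum to 4 (valence 4) → 0 H
  atom 12: C, bond orders sum to 3 (valence 4) → 1 H
  atom 13: C, bond orders sum to 3 (valence 4) → 1 H
  atom 14: C, bond orders sum to 3 (valence 4) → 1 H
  atom 15: C, bond orders sum to 4 (valence 4) → 0 H
  atom 16: C, bond orders sum to 3 (valence 4) → 1 H
  atom 17: C, bond orders sum to 4 (valence 4) → 0 H
  atom 18: N, bond orders sum to 3 (valence 3) → 0 H
Totals → C:14, H:11, N:3, O:1.
In Hill order: C14H11N3O.

C14H11N3O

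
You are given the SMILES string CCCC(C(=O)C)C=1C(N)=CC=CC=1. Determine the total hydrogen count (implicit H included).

17

Walk through each heavy atom and fill implicit hydrogens from standard valence (C 4, N 3, O 2, S 2, halogen 1):
  atom 1: C, bond orders sum to 1 (valence 4) → 3 H
  atom 2: C, bond orders sum to 2 (valence 4) → 2 H
  atom 3: C, bond orders sum to 2 (valence 4) → 2 H
  atom 4: C, bond orders sum to 3 (valence 4) → 1 H
  atom 5: C, bond orders sum to 4 (valence 4) → 0 H
  atom 6: O, bond orders sum to 2 (valence 2) → 0 H
  atom 7: C, bond orders sum to 1 (valence 4) → 3 H
  atom 8: C, bond orders sum to 4 (valence 4) → 0 H
  atom 9: C, bond orders sum to 4 (valence 4) → 0 H
  atom 10: N, bond orders sum to 1 (valence 3) → 2 H
  atom 11: C, bond orders sum to 3 (valence 4) → 1 H
  atom 12: C, bond orders sum to 3 (valence 4) → 1 H
  atom 13: C, bond orders sum to 3 (valence 4) → 1 H
  atom 14: C, bond orders sum to 3 (valence 4) → 1 H
Total hydrogens: 17.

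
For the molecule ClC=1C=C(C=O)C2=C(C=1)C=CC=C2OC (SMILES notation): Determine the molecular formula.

Walk through each heavy atom and fill implicit hydrogens from standard valence (C 4, N 3, O 2, S 2, halogen 1):
  atom 1: Cl (halogen, monovalent) → 0 H
  atom 2: C, bond orders sum to 4 (valence 4) → 0 H
  atom 3: C, bond orders sum to 3 (valence 4) → 1 H
  atom 4: C, bond orders sum to 4 (valence 4) → 0 H
  atom 5: C, bond orders sum to 3 (valence 4) → 1 H
  atom 6: O, bond orders sum to 2 (valence 2) → 0 H
  atom 7: C, bond orders sum to 4 (valence 4) → 0 H
  atom 8: C, bond orders sum to 4 (valence 4) → 0 H
  atom 9: C, bond orders sum to 3 (valence 4) → 1 H
  atom 10: C, bond orders sum to 3 (valence 4) → 1 H
  atom 11: C, bond orders sum to 3 (valence 4) → 1 H
  atom 12: C, bond orders sum to 3 (valence 4) → 1 H
  atom 13: C, bond orders sum to 4 (valence 4) → 0 H
  atom 14: O, bond orders sum to 2 (valence 2) → 0 H
  atom 15: C, bond orders sum to 1 (valence 4) → 3 H
Totals → C:12, H:9, Cl:1, O:2.

C12H9ClO2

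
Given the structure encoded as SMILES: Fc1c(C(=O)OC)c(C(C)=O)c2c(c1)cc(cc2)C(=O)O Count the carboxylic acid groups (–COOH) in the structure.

1

The carboxylic acid motif appears at heavy-atom position 19 in the SMILES.
Other groups present: 1 ester, 1 ketone.
Carboxylic acid count: 1.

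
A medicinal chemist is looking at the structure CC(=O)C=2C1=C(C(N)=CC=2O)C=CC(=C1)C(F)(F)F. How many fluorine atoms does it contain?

3

Scan the SMILES for F atoms (remember two-letter symbols like Cl and Br are single atoms).
Fluorine count: 3.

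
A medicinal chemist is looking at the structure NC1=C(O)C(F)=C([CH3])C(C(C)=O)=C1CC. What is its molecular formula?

C11H14FNO2

Walk through each heavy atom and fill implicit hydrogens from standard valence (C 4, N 3, O 2, S 2, halogen 1):
  atom 1: N, bond orders sum to 1 (valence 3) → 2 H
  atom 2: C, bond orders sum to 4 (valence 4) → 0 H
  atom 3: C, bond orders sum to 4 (valence 4) → 0 H
  atom 4: O, bond orders sum to 1 (valence 2) → 1 H
  atom 5: C, bond orders sum to 4 (valence 4) → 0 H
  atom 6: F (halogen, monovalent) → 0 H
  atom 7: C, bond orders sum to 4 (valence 4) → 0 H
  atom 8: C with explicit H count 3
  atom 9: C, bond orders sum to 4 (valence 4) → 0 H
  atom 10: C, bond orders sum to 4 (valence 4) → 0 H
  atom 11: C, bond orders sum to 1 (valence 4) → 3 H
  atom 12: O, bond orders sum to 2 (valence 2) → 0 H
  atom 13: C, bond orders sum to 4 (valence 4) → 0 H
  atom 14: C, bond orders sum to 2 (valence 4) → 2 H
  atom 15: C, bond orders sum to 1 (valence 4) → 3 H
Totals → C:11, H:14, F:1, N:1, O:2.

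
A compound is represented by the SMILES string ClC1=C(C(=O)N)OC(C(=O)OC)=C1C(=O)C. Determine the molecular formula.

C9H8ClNO5

Walk through each heavy atom and fill implicit hydrogens from standard valence (C 4, N 3, O 2, S 2, halogen 1):
  atom 1: Cl (halogen, monovalent) → 0 H
  atom 2: C, bond orders sum to 4 (valence 4) → 0 H
  atom 3: C, bond orders sum to 4 (valence 4) → 0 H
  atom 4: C, bond orders sum to 4 (valence 4) → 0 H
  atom 5: O, bond orders sum to 2 (valence 2) → 0 H
  atom 6: N, bond orders sum to 1 (valence 3) → 2 H
  atom 7: O, bond orders sum to 2 (valence 2) → 0 H
  atom 8: C, bond orders sum to 4 (valence 4) → 0 H
  atom 9: C, bond orders sum to 4 (valence 4) → 0 H
  atom 10: O, bond orders sum to 2 (valence 2) → 0 H
  atom 11: O, bond orders sum to 2 (valence 2) → 0 H
  atom 12: C, bond orders sum to 1 (valence 4) → 3 H
  atom 13: C, bond orders sum to 4 (valence 4) → 0 H
  atom 14: C, bond orders sum to 4 (valence 4) → 0 H
  atom 15: O, bond orders sum to 2 (valence 2) → 0 H
  atom 16: C, bond orders sum to 1 (valence 4) → 3 H
Totals → C:9, H:8, Cl:1, N:1, O:5.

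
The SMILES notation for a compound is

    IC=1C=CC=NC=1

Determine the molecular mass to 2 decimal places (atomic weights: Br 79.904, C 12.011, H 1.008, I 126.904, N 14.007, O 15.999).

First, the molecular formula is C5H4IN (counting implicit H from valence).
  C: 5 × 12.011 = 60.055
  H: 4 × 1.008 = 4.032
  I: 1 × 126.904 = 126.904
  N: 1 × 14.007 = 14.007
Sum: 5×12.011 + 4×1.008 + 1×126.904 + 1×14.007 = 204.998 → 205.00 g/mol.

205.00 g/mol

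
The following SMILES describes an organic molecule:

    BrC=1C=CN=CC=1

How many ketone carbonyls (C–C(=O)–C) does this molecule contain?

0

Scan the SMILES for the ketone motif — none present.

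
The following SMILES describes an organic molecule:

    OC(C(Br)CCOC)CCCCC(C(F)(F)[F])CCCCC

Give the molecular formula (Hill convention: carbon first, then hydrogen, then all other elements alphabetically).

C16H30BrF3O2

Walk through each heavy atom and fill implicit hydrogens from standard valence (C 4, N 3, O 2, S 2, halogen 1):
  atom 1: O, bond orders sum to 1 (valence 2) → 1 H
  atom 2: C, bond orders sum to 3 (valence 4) → 1 H
  atom 3: C, bond orders sum to 3 (valence 4) → 1 H
  atom 4: Br (halogen, monovalent) → 0 H
  atom 5: C, bond orders sum to 2 (valence 4) → 2 H
  atom 6: C, bond orders sum to 2 (valence 4) → 2 H
  atom 7: O, bond orders sum to 2 (valence 2) → 0 H
  atom 8: C, bond orders sum to 1 (valence 4) → 3 H
  atom 9: C, bond orders sum to 2 (valence 4) → 2 H
  atom 10: C, bond orders sum to 2 (valence 4) → 2 H
  atom 11: C, bond orders sum to 2 (valence 4) → 2 H
  atom 12: C, bond orders sum to 2 (valence 4) → 2 H
  atom 13: C, bond orders sum to 3 (valence 4) → 1 H
  atom 14: C, bond orders sum to 4 (valence 4) → 0 H
  atom 15: F (halogen, monovalent) → 0 H
  atom 16: F (halogen, monovalent) → 0 H
  atom 17: F with explicit H count 0
  atom 18: C, bond orders sum to 2 (valence 4) → 2 H
  atom 19: C, bond orders sum to 2 (valence 4) → 2 H
  atom 20: C, bond orders sum to 2 (valence 4) → 2 H
  atom 21: C, bond orders sum to 2 (valence 4) → 2 H
  atom 22: C, bond orders sum to 1 (valence 4) → 3 H
Totals → C:16, H:30, Br:1, F:3, O:2.
In Hill order: C16H30BrF3O2.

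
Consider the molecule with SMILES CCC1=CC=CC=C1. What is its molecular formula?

C8H10

Walk through each heavy atom and fill implicit hydrogens from standard valence (C 4, N 3, O 2, S 2, halogen 1):
  atom 1: C, bond orders sum to 1 (valence 4) → 3 H
  atom 2: C, bond orders sum to 2 (valence 4) → 2 H
  atom 3: C, bond orders sum to 4 (valence 4) → 0 H
  atom 4: C, bond orders sum to 3 (valence 4) → 1 H
  atom 5: C, bond orders sum to 3 (valence 4) → 1 H
  atom 6: C, bond orders sum to 3 (valence 4) → 1 H
  atom 7: C, bond orders sum to 3 (valence 4) → 1 H
  atom 8: C, bond orders sum to 3 (valence 4) → 1 H
Totals → C:8, H:10.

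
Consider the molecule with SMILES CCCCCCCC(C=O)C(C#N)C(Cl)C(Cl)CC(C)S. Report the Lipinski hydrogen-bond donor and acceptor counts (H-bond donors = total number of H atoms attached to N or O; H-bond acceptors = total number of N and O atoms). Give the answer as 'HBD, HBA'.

Donors: find every N or O and count the H atoms it carries.
  atom 10 (O): bond orders sum to 2 → 0 H
  atom 13 (N): bond orders sum to 3 → 0 H
Lipinski HBD = 0.
Acceptors: N atoms = 1, O atoms = 1 → HBA = 2.

0, 2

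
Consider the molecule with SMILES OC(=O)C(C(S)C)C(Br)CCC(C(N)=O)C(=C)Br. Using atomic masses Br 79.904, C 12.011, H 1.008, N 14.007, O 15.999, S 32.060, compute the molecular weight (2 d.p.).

403.13 g/mol

First, the molecular formula is C11H17Br2NO3S (counting implicit H from valence).
  Br: 2 × 79.904 = 159.808
  C: 11 × 12.011 = 132.121
  H: 17 × 1.008 = 17.136
  N: 1 × 14.007 = 14.007
  O: 3 × 15.999 = 47.997
  S: 1 × 32.060 = 32.060
Sum: 2×79.904 + 11×12.011 + 17×1.008 + 1×14.007 + 3×15.999 + 1×32.060 = 403.129 → 403.13 g/mol.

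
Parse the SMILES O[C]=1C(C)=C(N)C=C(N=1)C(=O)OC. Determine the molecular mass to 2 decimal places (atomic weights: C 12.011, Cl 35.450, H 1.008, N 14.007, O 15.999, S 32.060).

182.18 g/mol

First, the molecular formula is C8H10N2O3 (counting implicit H from valence).
  C: 8 × 12.011 = 96.088
  H: 10 × 1.008 = 10.080
  N: 2 × 14.007 = 28.014
  O: 3 × 15.999 = 47.997
Sum: 8×12.011 + 10×1.008 + 2×14.007 + 3×15.999 = 182.179 → 182.18 g/mol.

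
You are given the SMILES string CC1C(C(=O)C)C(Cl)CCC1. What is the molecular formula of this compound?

Walk through each heavy atom and fill implicit hydrogens from standard valence (C 4, N 3, O 2, S 2, halogen 1):
  atom 1: C, bond orders sum to 1 (valence 4) → 3 H
  atom 2: C, bond orders sum to 3 (valence 4) → 1 H
  atom 3: C, bond orders sum to 3 (valence 4) → 1 H
  atom 4: C, bond orders sum to 4 (valence 4) → 0 H
  atom 5: O, bond orders sum to 2 (valence 2) → 0 H
  atom 6: C, bond orders sum to 1 (valence 4) → 3 H
  atom 7: C, bond orders sum to 3 (valence 4) → 1 H
  atom 8: Cl (halogen, monovalent) → 0 H
  atom 9: C, bond orders sum to 2 (valence 4) → 2 H
  atom 10: C, bond orders sum to 2 (valence 4) → 2 H
  atom 11: C, bond orders sum to 2 (valence 4) → 2 H
Totals → C:9, H:15, Cl:1, O:1.

C9H15ClO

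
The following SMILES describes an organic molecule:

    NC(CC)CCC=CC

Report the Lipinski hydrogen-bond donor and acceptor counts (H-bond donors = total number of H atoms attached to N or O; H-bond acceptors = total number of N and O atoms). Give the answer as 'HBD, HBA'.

Donors: find every N or O and count the H atoms it carries.
  atom 1 (N): bond orders sum to 1 → 2 H
Lipinski HBD = 2.
Acceptors: N atoms = 1, O atoms = 0 → HBA = 1.

2, 1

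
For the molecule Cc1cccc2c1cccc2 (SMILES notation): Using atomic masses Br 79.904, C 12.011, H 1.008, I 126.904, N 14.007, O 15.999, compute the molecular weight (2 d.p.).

142.20 g/mol

First, the molecular formula is C11H10 (counting implicit H from valence).
  C: 11 × 12.011 = 132.121
  H: 10 × 1.008 = 10.080
Sum: 11×12.011 + 10×1.008 = 142.201 → 142.20 g/mol.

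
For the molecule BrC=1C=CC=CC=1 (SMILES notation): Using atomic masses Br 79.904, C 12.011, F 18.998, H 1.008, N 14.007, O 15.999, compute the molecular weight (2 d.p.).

First, the molecular formula is C6H5Br (counting implicit H from valence).
  Br: 1 × 79.904 = 79.904
  C: 6 × 12.011 = 72.066
  H: 5 × 1.008 = 5.040
Sum: 1×79.904 + 6×12.011 + 5×1.008 = 157.010 → 157.01 g/mol.

157.01 g/mol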